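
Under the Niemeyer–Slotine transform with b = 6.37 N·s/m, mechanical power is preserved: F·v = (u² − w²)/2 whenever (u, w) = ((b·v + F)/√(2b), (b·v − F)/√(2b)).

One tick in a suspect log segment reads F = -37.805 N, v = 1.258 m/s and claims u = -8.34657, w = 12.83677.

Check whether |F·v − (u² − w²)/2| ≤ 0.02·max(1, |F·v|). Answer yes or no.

F·v = (-37.805)×1.258 = -47.5587 W.
(u² − w²)/2 = (69.6652 − 164.7827)/2 = -47.5587 W.
|Δ| = 0.0000;  2% of max(1, |F·v|) = 0.9512.

yes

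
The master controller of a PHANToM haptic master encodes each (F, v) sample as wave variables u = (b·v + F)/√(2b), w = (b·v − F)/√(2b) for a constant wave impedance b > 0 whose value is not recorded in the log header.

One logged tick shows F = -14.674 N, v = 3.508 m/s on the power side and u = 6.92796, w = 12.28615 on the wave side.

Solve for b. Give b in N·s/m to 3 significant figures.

u + w = 19.2141;  u + w = √(2b)·v, so √(2b) = 19.2141/3.508 = 5.4772.
b = (√(2b))²/2 = 30.0000/2 = 15.0000.
(Check via u − w = 2F/√(2b): u − w = -5.3582, 2F/√(2b) = -5.3582.)

b = 15 N·s/m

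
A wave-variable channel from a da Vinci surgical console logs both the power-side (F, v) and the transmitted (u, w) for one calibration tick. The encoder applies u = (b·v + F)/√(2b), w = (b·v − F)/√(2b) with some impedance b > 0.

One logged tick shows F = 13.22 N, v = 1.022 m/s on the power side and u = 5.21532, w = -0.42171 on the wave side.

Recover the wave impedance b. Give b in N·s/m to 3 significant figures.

b = 11 N·s/m

u + w = 4.7936;  u + w = √(2b)·v, so √(2b) = 4.7936/1.022 = 4.6904.
b = (√(2b))²/2 = 22.0000/2 = 11.0000.
(Check via u − w = 2F/√(2b): u − w = 5.6370, 2F/√(2b) = 5.6370.)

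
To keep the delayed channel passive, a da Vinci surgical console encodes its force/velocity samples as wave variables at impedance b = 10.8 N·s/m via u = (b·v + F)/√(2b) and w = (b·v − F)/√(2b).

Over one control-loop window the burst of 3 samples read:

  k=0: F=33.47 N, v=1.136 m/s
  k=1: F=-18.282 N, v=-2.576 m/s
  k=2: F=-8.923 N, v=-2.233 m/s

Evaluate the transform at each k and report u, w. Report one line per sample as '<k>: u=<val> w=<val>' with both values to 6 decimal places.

0: u=9.841423 w=-4.561772
1: u=-9.919743 w=-2.052423
2: u=-7.108947 w=-3.269099

k=0: b·v=10.8×1.136=12.268800; √(2b)=4.647580; u=(12.268800+33.47)/4.647580=9.841423, w=(12.268800−33.47)/4.647580=-4.561772
k=1: b·v=10.8×(-2.576)=-27.820800; √(2b)=4.647580; u=(-27.820800+(-18.282))/4.647580=-9.919743, w=(-27.820800−(-18.282))/4.647580=-2.052423
k=2: b·v=10.8×(-2.233)=-24.116400; √(2b)=4.647580; u=(-24.116400+(-8.923))/4.647580=-7.108947, w=(-24.116400−(-8.923))/4.647580=-3.269099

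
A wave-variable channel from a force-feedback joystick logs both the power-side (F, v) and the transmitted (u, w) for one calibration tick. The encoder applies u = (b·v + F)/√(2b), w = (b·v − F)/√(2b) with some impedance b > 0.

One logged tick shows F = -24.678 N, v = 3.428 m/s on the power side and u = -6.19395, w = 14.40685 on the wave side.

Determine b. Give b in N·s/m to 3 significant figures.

b = 2.87 N·s/m

u + w = 8.2129;  u + w = √(2b)·v, so √(2b) = 8.2129/3.428 = 2.3958.
b = (√(2b))²/2 = 5.7400/2 = 2.8700.
(Check via u − w = 2F/√(2b): u − w = -20.6008, 2F/√(2b) = -20.6008.)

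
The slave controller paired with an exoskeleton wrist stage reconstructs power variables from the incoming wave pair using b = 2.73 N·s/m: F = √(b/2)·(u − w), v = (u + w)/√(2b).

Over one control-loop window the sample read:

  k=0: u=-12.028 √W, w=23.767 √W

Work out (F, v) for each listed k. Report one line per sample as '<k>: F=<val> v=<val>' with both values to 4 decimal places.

0: F=-41.8204 v=5.0238

k=0: u−w=-35.7950, u+w=11.7390; √(b/2)=1.1683, √(2b)=2.3367; F=1.1683×(-35.795)=-41.8204, v=11.7390/2.3367=5.0238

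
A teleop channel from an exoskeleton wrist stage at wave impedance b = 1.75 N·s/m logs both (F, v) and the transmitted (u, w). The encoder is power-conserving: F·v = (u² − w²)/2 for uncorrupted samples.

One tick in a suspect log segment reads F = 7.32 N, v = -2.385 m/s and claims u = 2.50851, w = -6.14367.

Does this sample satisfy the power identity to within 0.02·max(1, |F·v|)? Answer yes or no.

no

F·v = 7.32×(-2.385) = -17.4582 W.
(u² − w²)/2 = (6.2926 − 37.7447)/2 = -15.7260 W.
|Δ| = 1.7322;  2% of max(1, |F·v|) = 0.3492.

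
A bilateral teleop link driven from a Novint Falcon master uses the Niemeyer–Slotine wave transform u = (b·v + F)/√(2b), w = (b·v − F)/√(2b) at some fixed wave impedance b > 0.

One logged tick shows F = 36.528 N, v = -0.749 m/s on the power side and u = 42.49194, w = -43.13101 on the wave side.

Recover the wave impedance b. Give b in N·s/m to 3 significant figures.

u + w = -0.63907;  u + w = √(2b)·v, so √(2b) = -0.63907/(-0.749) = 0.85323.
b = (√(2b))²/2 = 0.72800/2 = 0.36400.
(Check via u − w = 2F/√(2b): u − w = 85.62295, 2F/√(2b) = 85.62277.)

b = 0.364 N·s/m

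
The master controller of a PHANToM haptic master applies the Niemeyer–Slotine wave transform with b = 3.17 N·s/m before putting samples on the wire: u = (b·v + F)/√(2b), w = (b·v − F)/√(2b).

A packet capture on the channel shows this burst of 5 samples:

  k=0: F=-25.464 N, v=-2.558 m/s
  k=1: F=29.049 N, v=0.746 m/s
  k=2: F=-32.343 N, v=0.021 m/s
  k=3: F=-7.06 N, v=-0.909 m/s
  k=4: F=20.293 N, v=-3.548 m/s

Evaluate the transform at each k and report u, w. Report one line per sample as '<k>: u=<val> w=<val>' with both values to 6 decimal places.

k=0: b·v=3.17×(-2.558)=-8.108860; √(2b)=2.517936; u=(-8.108860+(-25.464))/2.517936=-13.333486, w=(-8.108860−(-25.464))/2.517936=6.892607
k=1: b·v=3.17×0.746=2.364820; √(2b)=2.517936; u=(2.364820+29.049)/2.517936=12.476022, w=(2.364820−29.049)/2.517936=-10.597642
k=2: b·v=3.17×0.021=0.066570; √(2b)=2.517936; u=(0.066570+(-32.343))/2.517936=-12.818608, w=(0.066570−(-32.343))/2.517936=12.871485
k=3: b·v=3.17×(-0.909)=-2.881530; √(2b)=2.517936; u=(-2.881530+(-7.06))/2.517936=-3.948286, w=(-2.881530−(-7.06))/2.517936=1.659482
k=4: b·v=3.17×(-3.548)=-11.247160; √(2b)=2.517936; u=(-11.247160+20.293)/2.517936=3.592562, w=(-11.247160−20.293)/2.517936=-12.526198

0: u=-13.333486 w=6.892607
1: u=12.476022 w=-10.597642
2: u=-12.818608 w=12.871485
3: u=-3.948286 w=1.659482
4: u=3.592562 w=-12.526198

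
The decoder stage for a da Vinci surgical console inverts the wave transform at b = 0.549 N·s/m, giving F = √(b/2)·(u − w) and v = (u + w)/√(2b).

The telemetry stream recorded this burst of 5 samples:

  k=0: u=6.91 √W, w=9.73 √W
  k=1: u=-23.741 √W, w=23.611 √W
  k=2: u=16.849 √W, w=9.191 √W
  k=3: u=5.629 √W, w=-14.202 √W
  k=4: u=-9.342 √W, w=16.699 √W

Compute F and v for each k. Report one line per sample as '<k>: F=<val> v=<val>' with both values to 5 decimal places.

0: F=-1.47748 v=15.88006
1: F=-24.80901 v=-0.12406
2: F=4.01224 v=24.85077
3: F=10.39001 v=-8.18148
4: F=-13.64360 v=7.02101

k=0: u−w=-2.82000, u+w=16.64000; √(b/2)=0.52393, √(2b)=1.04785; F=0.52393×(-2.82)=-1.47748, v=16.64000/1.04785=15.88006
k=1: u−w=-47.35200, u+w=-0.13000; √(b/2)=0.52393, √(2b)=1.04785; F=0.52393×(-47.352)=-24.80901, v=-0.13000/1.04785=-0.12406
k=2: u−w=7.65800, u+w=26.04000; √(b/2)=0.52393, √(2b)=1.04785; F=0.52393×7.658=4.01224, v=26.04000/1.04785=24.85077
k=3: u−w=19.83100, u+w=-8.57300; √(b/2)=0.52393, √(2b)=1.04785; F=0.52393×19.831=10.39001, v=-8.57300/1.04785=-8.18148
k=4: u−w=-26.04100, u+w=7.35700; √(b/2)=0.52393, √(2b)=1.04785; F=0.52393×(-26.041)=-13.64360, v=7.35700/1.04785=7.02101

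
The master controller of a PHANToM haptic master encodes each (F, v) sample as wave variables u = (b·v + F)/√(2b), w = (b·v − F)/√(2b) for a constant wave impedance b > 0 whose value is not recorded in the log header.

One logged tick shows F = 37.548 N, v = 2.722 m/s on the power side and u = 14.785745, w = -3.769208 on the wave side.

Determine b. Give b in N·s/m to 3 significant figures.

u + w = 11.016537;  u + w = √(2b)·v, so √(2b) = 11.016537/2.722 = 4.047222.
b = (√(2b))²/2 = 16.380002/2 = 8.190001.
(Check via u − w = 2F/√(2b): u − w = 18.554953, 2F/√(2b) = 18.554952.)

b = 8.19 N·s/m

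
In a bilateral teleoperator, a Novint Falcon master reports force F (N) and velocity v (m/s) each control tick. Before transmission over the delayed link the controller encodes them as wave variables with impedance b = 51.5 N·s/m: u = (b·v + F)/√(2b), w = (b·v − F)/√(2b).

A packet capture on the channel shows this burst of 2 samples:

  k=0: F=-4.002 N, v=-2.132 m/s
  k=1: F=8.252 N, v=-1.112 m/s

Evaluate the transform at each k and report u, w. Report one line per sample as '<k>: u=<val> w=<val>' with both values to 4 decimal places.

0: u=-11.2130 w=-10.4244
1: u=-4.8297 w=-6.4559

k=0: b·v=51.5×(-2.132)=-109.7980; √(2b)=10.1489; u=(-109.7980+(-4.002))/10.1489=-11.2130, w=(-109.7980−(-4.002))/10.1489=-10.4244
k=1: b·v=51.5×(-1.112)=-57.2680; √(2b)=10.1489; u=(-57.2680+8.252)/10.1489=-4.8297, w=(-57.2680−8.252)/10.1489=-6.4559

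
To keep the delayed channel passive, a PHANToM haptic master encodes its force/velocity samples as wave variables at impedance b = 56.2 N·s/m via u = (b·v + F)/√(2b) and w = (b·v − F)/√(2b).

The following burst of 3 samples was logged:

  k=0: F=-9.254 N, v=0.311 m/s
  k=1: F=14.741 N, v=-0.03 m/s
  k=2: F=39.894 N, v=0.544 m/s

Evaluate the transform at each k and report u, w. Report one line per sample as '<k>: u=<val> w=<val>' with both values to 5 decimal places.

0: u=0.77573 w=2.52146
1: u=1.23138 w=-1.54944
2: u=6.64663 w=-0.87920

k=0: b·v=56.2×0.311=17.47820; √(2b)=10.60189; u=(17.47820+(-9.254))/10.60189=0.77573, w=(17.47820−(-9.254))/10.60189=2.52146
k=1: b·v=56.2×(-0.03)=-1.68600; √(2b)=10.60189; u=(-1.68600+14.741)/10.60189=1.23138, w=(-1.68600−14.741)/10.60189=-1.54944
k=2: b·v=56.2×0.544=30.57280; √(2b)=10.60189; u=(30.57280+39.894)/10.60189=6.64663, w=(30.57280−39.894)/10.60189=-0.87920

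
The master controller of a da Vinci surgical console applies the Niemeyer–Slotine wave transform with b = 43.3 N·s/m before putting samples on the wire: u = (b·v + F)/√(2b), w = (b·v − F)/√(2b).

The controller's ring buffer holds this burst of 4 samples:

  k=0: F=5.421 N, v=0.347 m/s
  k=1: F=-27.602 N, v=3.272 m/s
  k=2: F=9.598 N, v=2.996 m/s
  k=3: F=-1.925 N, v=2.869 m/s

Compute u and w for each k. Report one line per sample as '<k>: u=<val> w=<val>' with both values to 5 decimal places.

k=0: b·v=43.3×0.347=15.02510; √(2b)=9.30591; u=(15.02510+5.421)/9.30591=2.19711, w=(15.02510−5.421)/9.30591=1.03204
k=1: b·v=43.3×3.272=141.67760; √(2b)=9.30591; u=(141.67760+(-27.602))/9.30591=12.25840, w=(141.67760−(-27.602))/9.30591=18.19054
k=2: b·v=43.3×2.996=129.72680; √(2b)=9.30591; u=(129.72680+9.598)/9.30591=14.97164, w=(129.72680−9.598)/9.30591=12.90887
k=3: b·v=43.3×2.869=124.22770; √(2b)=9.30591; u=(124.22770+(-1.925))/9.30591=13.14247, w=(124.22770−(-1.925))/9.30591=13.55619

0: u=2.19711 w=1.03204
1: u=12.25840 w=18.19054
2: u=14.97164 w=12.90887
3: u=13.14247 w=13.55619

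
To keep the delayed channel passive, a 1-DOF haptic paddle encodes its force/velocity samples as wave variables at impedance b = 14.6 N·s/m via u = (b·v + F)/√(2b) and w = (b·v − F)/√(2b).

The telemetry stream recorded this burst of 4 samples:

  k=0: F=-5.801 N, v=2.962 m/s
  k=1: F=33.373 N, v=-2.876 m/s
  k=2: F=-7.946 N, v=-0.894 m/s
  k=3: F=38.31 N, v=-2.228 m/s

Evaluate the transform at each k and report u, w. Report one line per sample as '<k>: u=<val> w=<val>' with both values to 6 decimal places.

0: u=6.929360 w=9.076407
1: u=-1.594573 w=-13.946475
2: u=-3.885928 w=-0.944982
3: u=1.069859 w=-13.109308

k=0: b·v=14.6×2.962=43.245200; √(2b)=5.403702; u=(43.245200+(-5.801))/5.403702=6.929360, w=(43.245200−(-5.801))/5.403702=9.076407
k=1: b·v=14.6×(-2.876)=-41.989600; √(2b)=5.403702; u=(-41.989600+33.373)/5.403702=-1.594573, w=(-41.989600−33.373)/5.403702=-13.946475
k=2: b·v=14.6×(-0.894)=-13.052400; √(2b)=5.403702; u=(-13.052400+(-7.946))/5.403702=-3.885928, w=(-13.052400−(-7.946))/5.403702=-0.944982
k=3: b·v=14.6×(-2.228)=-32.528800; √(2b)=5.403702; u=(-32.528800+38.31)/5.403702=1.069859, w=(-32.528800−38.31)/5.403702=-13.109308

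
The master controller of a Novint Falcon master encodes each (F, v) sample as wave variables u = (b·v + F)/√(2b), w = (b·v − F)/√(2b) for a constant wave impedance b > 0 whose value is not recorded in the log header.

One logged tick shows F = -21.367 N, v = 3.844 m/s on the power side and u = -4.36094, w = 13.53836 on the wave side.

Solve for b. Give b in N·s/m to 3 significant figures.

u + w = 9.17742;  u + w = √(2b)·v, so √(2b) = 9.17742/3.844 = 2.38747.
b = (√(2b))²/2 = 5.69999/2 = 2.85000.
(Check via u − w = 2F/√(2b): u − w = -17.89930, 2F/√(2b) = -17.89931.)

b = 2.85 N·s/m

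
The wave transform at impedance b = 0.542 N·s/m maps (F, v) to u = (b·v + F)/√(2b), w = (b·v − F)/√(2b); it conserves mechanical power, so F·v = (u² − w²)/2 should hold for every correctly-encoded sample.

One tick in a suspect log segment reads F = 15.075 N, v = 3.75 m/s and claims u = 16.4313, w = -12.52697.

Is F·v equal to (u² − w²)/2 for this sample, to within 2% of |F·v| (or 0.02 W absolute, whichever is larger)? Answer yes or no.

F·v = 15.075×3.75 = 56.53125 W.
(u² − w²)/2 = (269.98762 − 156.92498)/2 = 56.53132 W.
|Δ| = 0.00007;  2% of max(1, |F·v|) = 1.13062.

yes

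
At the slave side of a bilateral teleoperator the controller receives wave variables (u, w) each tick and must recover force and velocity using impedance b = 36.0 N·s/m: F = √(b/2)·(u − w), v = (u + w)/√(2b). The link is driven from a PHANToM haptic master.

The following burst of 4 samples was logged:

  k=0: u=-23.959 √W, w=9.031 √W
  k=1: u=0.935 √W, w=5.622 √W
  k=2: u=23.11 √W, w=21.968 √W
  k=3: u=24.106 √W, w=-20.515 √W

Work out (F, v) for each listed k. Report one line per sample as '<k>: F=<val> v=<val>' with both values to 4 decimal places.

0: F=-139.9647 v=-1.7593
1: F=-19.8853 v=0.7727
2: F=4.8451 v=5.3125
3: F=189.3109 v=0.4232

k=0: u−w=-32.9900, u+w=-14.9280; √(b/2)=4.2426, √(2b)=8.4853; F=4.2426×(-32.99)=-139.9647, v=-14.9280/8.4853=-1.7593
k=1: u−w=-4.6870, u+w=6.5570; √(b/2)=4.2426, √(2b)=8.4853; F=4.2426×(-4.687)=-19.8853, v=6.5570/8.4853=0.7727
k=2: u−w=1.1420, u+w=45.0780; √(b/2)=4.2426, √(2b)=8.4853; F=4.2426×1.142=4.8451, v=45.0780/8.4853=5.3125
k=3: u−w=44.6210, u+w=3.5910; √(b/2)=4.2426, √(2b)=8.4853; F=4.2426×44.621=189.3109, v=3.5910/8.4853=0.4232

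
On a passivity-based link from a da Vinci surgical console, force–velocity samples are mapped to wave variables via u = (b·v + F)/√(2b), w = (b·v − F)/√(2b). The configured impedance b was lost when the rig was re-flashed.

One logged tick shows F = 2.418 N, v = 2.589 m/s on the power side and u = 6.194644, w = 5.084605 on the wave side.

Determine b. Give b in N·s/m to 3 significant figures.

b = 9.49 N·s/m

u + w = 11.279249;  u + w = √(2b)·v, so √(2b) = 11.279249/2.589 = 4.356604.
b = (√(2b))²/2 = 18.980003/2 = 9.490001.
(Check via u − w = 2F/√(2b): u − w = 1.110039, 2F/√(2b) = 1.110039.)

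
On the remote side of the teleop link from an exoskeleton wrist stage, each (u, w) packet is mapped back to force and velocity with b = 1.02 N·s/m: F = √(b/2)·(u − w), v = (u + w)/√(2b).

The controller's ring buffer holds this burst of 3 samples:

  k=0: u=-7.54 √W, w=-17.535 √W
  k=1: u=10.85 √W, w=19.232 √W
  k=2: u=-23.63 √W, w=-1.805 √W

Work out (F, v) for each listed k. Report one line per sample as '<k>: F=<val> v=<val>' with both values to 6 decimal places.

0: F=7.137858 v=-17.556012
1: F=-5.985945 v=21.061613
2: F=-15.586168 v=-17.808062

k=0: u−w=9.995000, u+w=-25.075000; √(b/2)=0.714143, √(2b)=1.428286; F=0.714143×9.995=7.137858, v=-25.075000/1.428286=-17.556012
k=1: u−w=-8.382000, u+w=30.082000; √(b/2)=0.714143, √(2b)=1.428286; F=0.714143×(-8.382)=-5.985945, v=30.082000/1.428286=21.061613
k=2: u−w=-21.825000, u+w=-25.435000; √(b/2)=0.714143, √(2b)=1.428286; F=0.714143×(-21.825)=-15.586168, v=-25.435000/1.428286=-17.808062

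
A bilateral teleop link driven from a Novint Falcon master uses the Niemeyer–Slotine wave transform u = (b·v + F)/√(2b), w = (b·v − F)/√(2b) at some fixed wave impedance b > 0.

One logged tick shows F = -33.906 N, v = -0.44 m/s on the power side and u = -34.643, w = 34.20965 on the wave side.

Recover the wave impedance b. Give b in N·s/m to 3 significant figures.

u + w = -0.4333;  u + w = √(2b)·v, so √(2b) = -0.4333/(-0.44) = 0.9849.
b = (√(2b))²/2 = 0.9700/2 = 0.4850.
(Check via u − w = 2F/√(2b): u − w = -68.8527, 2F/√(2b) = -68.8526.)

b = 0.485 N·s/m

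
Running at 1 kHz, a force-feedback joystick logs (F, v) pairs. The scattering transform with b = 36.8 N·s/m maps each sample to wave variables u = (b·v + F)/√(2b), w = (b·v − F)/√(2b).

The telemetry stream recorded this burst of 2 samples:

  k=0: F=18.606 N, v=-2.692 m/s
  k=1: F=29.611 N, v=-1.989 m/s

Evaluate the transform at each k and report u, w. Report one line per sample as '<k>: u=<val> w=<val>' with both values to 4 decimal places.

k=0: b·v=36.8×(-2.692)=-99.0656; √(2b)=8.5790; u=(-99.0656+18.606)/8.5790=-9.3786, w=(-99.0656−18.606)/8.5790=-13.7162
k=1: b·v=36.8×(-1.989)=-73.1952; √(2b)=8.5790; u=(-73.1952+29.611)/8.5790=-5.0803, w=(-73.1952−29.611)/8.5790=-11.9834

0: u=-9.3786 w=-13.7162
1: u=-5.0803 w=-11.9834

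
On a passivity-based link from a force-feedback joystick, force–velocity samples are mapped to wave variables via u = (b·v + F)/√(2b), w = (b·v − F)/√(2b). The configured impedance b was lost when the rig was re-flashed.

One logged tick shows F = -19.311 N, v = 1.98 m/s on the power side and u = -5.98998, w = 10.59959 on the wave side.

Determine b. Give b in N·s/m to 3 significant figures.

u + w = 4.6096;  u + w = √(2b)·v, so √(2b) = 4.6096/1.98 = 2.3281.
b = (√(2b))²/2 = 5.4200/2 = 2.7100.
(Check via u − w = 2F/√(2b): u − w = -16.5896, 2F/√(2b) = -16.5896.)

b = 2.71 N·s/m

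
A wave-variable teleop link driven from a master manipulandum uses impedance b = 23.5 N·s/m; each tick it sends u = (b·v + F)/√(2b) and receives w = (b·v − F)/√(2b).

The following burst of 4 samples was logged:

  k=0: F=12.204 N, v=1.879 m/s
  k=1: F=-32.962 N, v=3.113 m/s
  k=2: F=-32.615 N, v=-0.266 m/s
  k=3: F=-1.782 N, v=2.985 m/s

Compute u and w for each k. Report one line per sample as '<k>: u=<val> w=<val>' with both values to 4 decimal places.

k=0: b·v=23.5×1.879=44.1565; √(2b)=6.8557; u=(44.1565+12.204)/6.8557=8.2210, w=(44.1565−12.204)/6.8557=4.6608
k=1: b·v=23.5×3.113=73.1555; √(2b)=6.8557; u=(73.1555+(-32.962))/6.8557=5.8628, w=(73.1555−(-32.962))/6.8557=15.4788
k=2: b·v=23.5×(-0.266)=-6.2510; √(2b)=6.8557; u=(-6.2510+(-32.615))/6.8557=-5.6692, w=(-6.2510−(-32.615))/6.8557=3.8456
k=3: b·v=23.5×2.985=70.1475; √(2b)=6.8557; u=(70.1475+(-1.782))/6.8557=9.9721, w=(70.1475−(-1.782))/6.8557=10.4920

0: u=8.2210 w=4.6608
1: u=5.8628 w=15.4788
2: u=-5.6692 w=3.8456
3: u=9.9721 w=10.4920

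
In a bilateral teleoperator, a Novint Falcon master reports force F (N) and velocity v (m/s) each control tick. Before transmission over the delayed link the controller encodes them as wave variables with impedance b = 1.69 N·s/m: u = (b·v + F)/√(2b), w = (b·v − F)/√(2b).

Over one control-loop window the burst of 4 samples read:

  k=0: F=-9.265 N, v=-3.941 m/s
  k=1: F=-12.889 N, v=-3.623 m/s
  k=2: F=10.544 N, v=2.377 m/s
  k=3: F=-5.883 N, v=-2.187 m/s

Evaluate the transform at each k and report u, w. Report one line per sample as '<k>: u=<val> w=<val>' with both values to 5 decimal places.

k=0: b·v=1.69×(-3.941)=-6.66029; √(2b)=1.83848; u=(-6.66029+(-9.265))/1.83848=-8.66222, w=(-6.66029−(-9.265))/1.83848=1.41678
k=1: b·v=1.69×(-3.623)=-6.12287; √(2b)=1.83848; u=(-6.12287+(-12.889))/1.83848=-10.34109, w=(-6.12287−(-12.889))/1.83848=3.68029
k=2: b·v=1.69×2.377=4.01713; √(2b)=1.83848; u=(4.01713+10.544)/1.83848=7.92021, w=(4.01713−10.544)/1.83848=-3.55015
k=3: b·v=1.69×(-2.187)=-3.69603; √(2b)=1.83848; u=(-3.69603+(-5.883))/1.83848=-5.21031, w=(-3.69603−(-5.883))/1.83848=1.18955

0: u=-8.66222 w=1.41678
1: u=-10.34109 w=3.68029
2: u=7.92021 w=-3.55015
3: u=-5.21031 w=1.18955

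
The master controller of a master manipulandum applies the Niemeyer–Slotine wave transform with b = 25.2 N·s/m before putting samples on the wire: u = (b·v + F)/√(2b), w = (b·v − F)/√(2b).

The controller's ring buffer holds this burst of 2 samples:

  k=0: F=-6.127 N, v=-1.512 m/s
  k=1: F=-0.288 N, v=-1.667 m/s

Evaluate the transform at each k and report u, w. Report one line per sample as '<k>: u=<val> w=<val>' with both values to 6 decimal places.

k=0: b·v=25.2×(-1.512)=-38.102400; √(2b)=7.099296; u=(-38.102400+(-6.127))/7.099296=-6.230111, w=(-38.102400−(-6.127))/7.099296=-4.504024
k=1: b·v=25.2×(-1.667)=-42.008400; √(2b)=7.099296; u=(-42.008400+(-0.288))/7.099296=-5.957830, w=(-42.008400−(-0.288))/7.099296=-5.876696

0: u=-6.230111 w=-4.504024
1: u=-5.957830 w=-5.876696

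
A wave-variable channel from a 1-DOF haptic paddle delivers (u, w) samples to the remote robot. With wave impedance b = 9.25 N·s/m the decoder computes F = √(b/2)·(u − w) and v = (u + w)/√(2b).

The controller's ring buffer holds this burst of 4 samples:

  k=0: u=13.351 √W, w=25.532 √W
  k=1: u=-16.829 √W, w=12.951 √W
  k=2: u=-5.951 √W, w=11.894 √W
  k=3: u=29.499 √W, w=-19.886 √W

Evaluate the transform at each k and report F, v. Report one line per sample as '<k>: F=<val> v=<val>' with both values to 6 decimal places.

0: F=-26.196231 v=9.040114
1: F=-64.044312 v=-0.901617
2: F=-38.377124 v=1.381719
3: F=106.206458 v=2.234977

k=0: u−w=-12.181000, u+w=38.883000; √(b/2)=2.150581, √(2b)=4.301163; F=2.150581×(-12.181)=-26.196231, v=38.883000/4.301163=9.040114
k=1: u−w=-29.780000, u+w=-3.878000; √(b/2)=2.150581, √(2b)=4.301163; F=2.150581×(-29.78)=-64.044312, v=-3.878000/4.301163=-0.901617
k=2: u−w=-17.845000, u+w=5.943000; √(b/2)=2.150581, √(2b)=4.301163; F=2.150581×(-17.845)=-38.377124, v=5.943000/4.301163=1.381719
k=3: u−w=49.385000, u+w=9.613000; √(b/2)=2.150581, √(2b)=4.301163; F=2.150581×49.385=106.206458, v=9.613000/4.301163=2.234977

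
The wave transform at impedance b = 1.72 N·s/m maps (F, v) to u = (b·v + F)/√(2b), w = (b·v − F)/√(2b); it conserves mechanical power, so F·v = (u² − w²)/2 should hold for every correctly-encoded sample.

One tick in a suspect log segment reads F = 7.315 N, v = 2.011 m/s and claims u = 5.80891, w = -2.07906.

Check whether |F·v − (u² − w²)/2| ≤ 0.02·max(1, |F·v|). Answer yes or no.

yes

F·v = 7.315×2.011 = 14.7105 W.
(u² − w²)/2 = (33.7434 − 4.3225)/2 = 14.7105 W.
|Δ| = 0.0000;  2% of max(1, |F·v|) = 0.2942.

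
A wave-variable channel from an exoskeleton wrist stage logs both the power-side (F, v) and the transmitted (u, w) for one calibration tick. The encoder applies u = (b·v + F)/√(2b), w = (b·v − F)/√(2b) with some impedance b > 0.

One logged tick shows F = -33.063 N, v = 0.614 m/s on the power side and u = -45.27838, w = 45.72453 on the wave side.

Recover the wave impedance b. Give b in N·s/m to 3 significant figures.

u + w = 0.4462;  u + w = √(2b)·v, so √(2b) = 0.4462/0.614 = 0.7266.
b = (√(2b))²/2 = 0.5280/2 = 0.2640.
(Check via u − w = 2F/√(2b): u − w = -91.0029, 2F/√(2b) = -91.0038.)

b = 0.264 N·s/m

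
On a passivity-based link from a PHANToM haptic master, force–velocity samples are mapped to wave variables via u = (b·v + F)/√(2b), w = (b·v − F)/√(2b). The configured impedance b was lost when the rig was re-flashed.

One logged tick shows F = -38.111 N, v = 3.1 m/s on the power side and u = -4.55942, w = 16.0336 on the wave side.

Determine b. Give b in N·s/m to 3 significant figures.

u + w = 11.4742;  u + w = √(2b)·v, so √(2b) = 11.4742/3.1 = 3.7013.
b = (√(2b))²/2 = 13.7000/2 = 6.8500.
(Check via u − w = 2F/√(2b): u − w = -20.5930, 2F/√(2b) = -20.5930.)

b = 6.85 N·s/m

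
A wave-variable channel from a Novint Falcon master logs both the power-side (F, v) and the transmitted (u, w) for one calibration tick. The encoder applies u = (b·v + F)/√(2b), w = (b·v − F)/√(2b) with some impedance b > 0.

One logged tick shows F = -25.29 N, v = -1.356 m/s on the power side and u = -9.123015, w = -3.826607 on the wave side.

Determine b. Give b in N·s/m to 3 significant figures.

b = 45.6 N·s/m

u + w = -12.949622;  u + w = √(2b)·v, so √(2b) = -12.949622/(-1.356) = 9.549869.
b = (√(2b))²/2 = 91.199993/2 = 45.599996.
(Check via u − w = 2F/√(2b): u − w = -5.296408, 2F/√(2b) = -5.296408.)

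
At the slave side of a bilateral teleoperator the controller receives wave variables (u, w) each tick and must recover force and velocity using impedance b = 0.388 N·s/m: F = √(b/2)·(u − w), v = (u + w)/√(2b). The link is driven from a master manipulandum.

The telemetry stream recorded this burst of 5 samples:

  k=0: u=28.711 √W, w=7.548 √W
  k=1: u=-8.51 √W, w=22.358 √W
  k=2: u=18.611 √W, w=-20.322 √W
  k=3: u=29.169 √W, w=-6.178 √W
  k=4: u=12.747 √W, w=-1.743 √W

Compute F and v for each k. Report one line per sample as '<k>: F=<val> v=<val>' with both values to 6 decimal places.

0: F=9.321335 v=41.160909
1: F=-13.595944 v=15.720132
2: F=17.148208 v=-1.942313
3: F=15.568739 v=26.099188
4: F=6.382183 v=12.491648

k=0: u−w=21.163000, u+w=36.259000; √(b/2)=0.440454, √(2b)=0.880909; F=0.440454×21.163=9.321335, v=36.259000/0.880909=41.160909
k=1: u−w=-30.868000, u+w=13.848000; √(b/2)=0.440454, √(2b)=0.880909; F=0.440454×(-30.868)=-13.595944, v=13.848000/0.880909=15.720132
k=2: u−w=38.933000, u+w=-1.711000; √(b/2)=0.440454, √(2b)=0.880909; F=0.440454×38.933=17.148208, v=-1.711000/0.880909=-1.942313
k=3: u−w=35.347000, u+w=22.991000; √(b/2)=0.440454, √(2b)=0.880909; F=0.440454×35.347=15.568739, v=22.991000/0.880909=26.099188
k=4: u−w=14.490000, u+w=11.004000; √(b/2)=0.440454, √(2b)=0.880909; F=0.440454×14.49=6.382183, v=11.004000/0.880909=12.491648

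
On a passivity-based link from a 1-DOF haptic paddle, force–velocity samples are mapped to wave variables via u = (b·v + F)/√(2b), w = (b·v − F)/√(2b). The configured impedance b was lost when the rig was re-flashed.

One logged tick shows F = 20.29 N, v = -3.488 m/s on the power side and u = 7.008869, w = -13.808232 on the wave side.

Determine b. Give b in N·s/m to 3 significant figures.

u + w = -6.799363;  u + w = √(2b)·v, so √(2b) = -6.799363/(-3.488) = 1.949359.
b = (√(2b))²/2 = 3.799999/2 = 1.900000.
(Check via u − w = 2F/√(2b): u − w = 20.817101, 2F/√(2b) = 20.817103.)

b = 1.9 N·s/m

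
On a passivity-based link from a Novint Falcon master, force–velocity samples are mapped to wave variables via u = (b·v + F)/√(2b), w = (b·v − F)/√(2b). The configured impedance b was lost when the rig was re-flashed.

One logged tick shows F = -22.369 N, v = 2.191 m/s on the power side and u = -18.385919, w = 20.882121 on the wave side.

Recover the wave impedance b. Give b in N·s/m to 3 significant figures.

b = 0.649 N·s/m

u + w = 2.496202;  u + w = √(2b)·v, so √(2b) = 2.496202/2.191 = 1.139298.
b = (√(2b))²/2 = 1.298000/2 = 0.649000.
(Check via u − w = 2F/√(2b): u − w = -39.268040, 2F/√(2b) = -39.268039.)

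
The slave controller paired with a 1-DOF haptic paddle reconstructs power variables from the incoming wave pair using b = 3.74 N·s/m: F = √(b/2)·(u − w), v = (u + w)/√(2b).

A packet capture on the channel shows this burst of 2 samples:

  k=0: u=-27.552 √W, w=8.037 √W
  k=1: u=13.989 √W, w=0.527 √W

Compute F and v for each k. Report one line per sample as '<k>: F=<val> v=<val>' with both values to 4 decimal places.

k=0: u−w=-35.5890, u+w=-19.5150; √(b/2)=1.3675, √(2b)=2.7350; F=1.3675×(-35.589)=-48.6672, v=-19.5150/2.7350=-7.1354
k=1: u−w=13.4620, u+w=14.5160; √(b/2)=1.3675, √(2b)=2.7350; F=1.3675×13.462=18.4090, v=14.5160/2.7350=5.3076

0: F=-48.6672 v=-7.1354
1: F=18.4090 v=5.3076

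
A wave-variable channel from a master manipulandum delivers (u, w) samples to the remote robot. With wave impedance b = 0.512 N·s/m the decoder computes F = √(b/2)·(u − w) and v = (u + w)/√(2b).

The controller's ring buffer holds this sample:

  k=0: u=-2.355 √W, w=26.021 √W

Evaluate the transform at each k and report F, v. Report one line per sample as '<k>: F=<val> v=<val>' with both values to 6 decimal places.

k=0: u−w=-28.376000, u+w=23.666000; √(b/2)=0.505964, √(2b)=1.011929; F=0.505964×(-28.376)=-14.357247, v=23.666000/1.011929=23.387020

0: F=-14.357247 v=23.387020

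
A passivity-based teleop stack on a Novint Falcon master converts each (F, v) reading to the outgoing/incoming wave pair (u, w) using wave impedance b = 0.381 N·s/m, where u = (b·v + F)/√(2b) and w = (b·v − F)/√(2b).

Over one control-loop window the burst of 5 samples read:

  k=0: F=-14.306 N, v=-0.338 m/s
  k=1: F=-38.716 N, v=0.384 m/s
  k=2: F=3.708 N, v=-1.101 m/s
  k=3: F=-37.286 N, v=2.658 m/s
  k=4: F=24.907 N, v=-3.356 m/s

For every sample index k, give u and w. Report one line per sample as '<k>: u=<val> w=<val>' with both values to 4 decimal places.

k=0: b·v=0.381×(-0.338)=-0.1288; √(2b)=0.8729; u=(-0.1288+(-14.306))/0.8729=-16.5361, w=(-0.1288−(-14.306))/0.8729=16.2410
k=1: b·v=0.381×0.384=0.1463; √(2b)=0.8729; u=(0.1463+(-38.716))/0.8729=-44.1844, w=(0.1463−(-38.716))/0.8729=44.5196
k=2: b·v=0.381×(-1.101)=-0.4195; √(2b)=0.8729; u=(-0.4195+3.708)/0.8729=3.7672, w=(-0.4195−3.708)/0.8729=-4.7283
k=3: b·v=0.381×2.658=1.0127; √(2b)=0.8729; u=(1.0127+(-37.286))/0.8729=-41.5537, w=(1.0127−(-37.286))/0.8729=43.8739
k=4: b·v=0.381×(-3.356)=-1.2786; √(2b)=0.8729; u=(-1.2786+24.907)/0.8729=27.0680, w=(-1.2786−24.907)/0.8729=-29.9975

0: u=-16.5361 w=16.2410
1: u=-44.1844 w=44.5196
2: u=3.7672 w=-4.7283
3: u=-41.5537 w=43.8739
4: u=27.0680 w=-29.9975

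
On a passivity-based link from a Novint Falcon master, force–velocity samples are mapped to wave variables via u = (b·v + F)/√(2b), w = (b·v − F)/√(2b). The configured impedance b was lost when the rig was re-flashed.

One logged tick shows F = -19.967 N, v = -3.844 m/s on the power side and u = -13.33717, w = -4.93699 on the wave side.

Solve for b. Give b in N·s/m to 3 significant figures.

u + w = -18.2742;  u + w = √(2b)·v, so √(2b) = -18.2742/(-3.844) = 4.7539.
b = (√(2b))²/2 = 22.6000/2 = 11.3000.
(Check via u − w = 2F/√(2b): u − w = -8.4002, 2F/√(2b) = -8.4002.)

b = 11.3 N·s/m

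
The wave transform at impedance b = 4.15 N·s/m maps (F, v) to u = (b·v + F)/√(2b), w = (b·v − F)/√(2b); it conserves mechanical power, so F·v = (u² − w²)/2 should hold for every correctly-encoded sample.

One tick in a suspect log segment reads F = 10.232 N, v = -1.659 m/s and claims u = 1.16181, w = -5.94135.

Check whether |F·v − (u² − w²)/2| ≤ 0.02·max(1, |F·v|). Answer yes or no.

F·v = 10.232×(-1.659) = -16.9749 W.
(u² − w²)/2 = (1.3498 − 35.2996)/2 = -16.9749 W.
|Δ| = 0.0000;  2% of max(1, |F·v|) = 0.3395.

yes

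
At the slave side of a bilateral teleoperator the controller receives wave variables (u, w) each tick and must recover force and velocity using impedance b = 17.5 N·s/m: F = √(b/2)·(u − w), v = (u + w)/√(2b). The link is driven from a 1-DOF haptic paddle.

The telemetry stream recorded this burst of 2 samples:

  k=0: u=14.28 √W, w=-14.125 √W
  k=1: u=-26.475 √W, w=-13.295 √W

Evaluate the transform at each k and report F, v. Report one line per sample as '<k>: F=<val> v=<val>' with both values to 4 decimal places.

k=0: u−w=28.4050, u+w=0.1550; √(b/2)=2.9580, √(2b)=5.9161; F=2.9580×28.405=84.0231, v=0.1550/5.9161=0.0262
k=1: u−w=-13.1800, u+w=-39.7700; √(b/2)=2.9580, √(2b)=5.9161; F=2.9580×(-13.18)=-38.9870, v=-39.7700/5.9161=-6.7224

0: F=84.0231 v=0.0262
1: F=-38.9870 v=-6.7224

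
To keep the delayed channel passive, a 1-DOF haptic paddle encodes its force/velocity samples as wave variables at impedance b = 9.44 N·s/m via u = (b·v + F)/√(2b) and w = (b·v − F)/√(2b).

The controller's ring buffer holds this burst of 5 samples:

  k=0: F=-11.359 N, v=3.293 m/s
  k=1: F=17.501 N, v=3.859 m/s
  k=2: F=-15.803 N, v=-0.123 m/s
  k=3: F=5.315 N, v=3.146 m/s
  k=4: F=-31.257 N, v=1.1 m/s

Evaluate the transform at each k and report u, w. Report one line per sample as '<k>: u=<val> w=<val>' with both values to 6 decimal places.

k=0: b·v=9.44×3.293=31.085920; √(2b)=4.345112; u=(31.085920+(-11.359))/4.345112=4.540025, w=(31.085920−(-11.359))/4.345112=9.768429
k=1: b·v=9.44×3.859=36.428960; √(2b)=4.345112; u=(36.428960+17.501)/4.345112=12.411638, w=(36.428960−17.501)/4.345112=4.356150
k=2: b·v=9.44×(-0.123)=-1.161120; √(2b)=4.345112; u=(-1.161120+(-15.803))/4.345112=-3.904185, w=(-1.161120−(-15.803))/4.345112=3.369736
k=3: b·v=9.44×3.146=29.698240; √(2b)=4.345112; u=(29.698240+5.315)/4.345112=8.058075, w=(29.698240−5.315)/4.345112=5.611648
k=4: b·v=9.44×1.1=10.384000; √(2b)=4.345112; u=(10.384000+(-31.257))/4.345112=-4.803788, w=(10.384000−(-31.257))/4.345112=9.583412

0: u=4.540025 w=9.768429
1: u=12.411638 w=4.356150
2: u=-3.904185 w=3.369736
3: u=8.058075 w=5.611648
4: u=-4.803788 w=9.583412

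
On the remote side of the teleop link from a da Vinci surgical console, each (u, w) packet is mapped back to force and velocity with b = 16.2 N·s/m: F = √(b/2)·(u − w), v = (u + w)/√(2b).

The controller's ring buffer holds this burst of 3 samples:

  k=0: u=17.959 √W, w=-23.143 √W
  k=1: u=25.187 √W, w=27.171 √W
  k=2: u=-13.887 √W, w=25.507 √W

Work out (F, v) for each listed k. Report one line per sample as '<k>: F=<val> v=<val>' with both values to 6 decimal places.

k=0: u−w=41.102000, u+w=-5.184000; √(b/2)=2.846050, √(2b)=5.692100; F=2.846050×41.102=116.978343, v=-5.184000/5.692100=-0.910736
k=1: u−w=-1.984000, u+w=52.358000; √(b/2)=2.846050, √(2b)=5.692100; F=2.846050×(-1.984)=-5.646563, v=52.358000/5.692100=9.198363
k=2: u−w=-39.394000, u+w=11.620000; √(b/2)=2.846050, √(2b)=5.692100; F=2.846050×(-39.394)=-112.117290, v=11.620000/5.692100=2.041426

0: F=116.978343 v=-0.910736
1: F=-5.646563 v=9.198363
2: F=-112.117290 v=2.041426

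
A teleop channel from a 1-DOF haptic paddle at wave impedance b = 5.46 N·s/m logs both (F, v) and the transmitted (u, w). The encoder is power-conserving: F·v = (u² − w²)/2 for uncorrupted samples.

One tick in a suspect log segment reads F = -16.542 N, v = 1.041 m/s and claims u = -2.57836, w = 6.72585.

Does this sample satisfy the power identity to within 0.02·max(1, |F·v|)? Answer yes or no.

no

F·v = (-16.542)×1.041 = -17.2202 W.
(u² − w²)/2 = (6.6479 − 45.2371)/2 = -19.2946 W.
|Δ| = 2.0743;  2% of max(1, |F·v|) = 0.3444.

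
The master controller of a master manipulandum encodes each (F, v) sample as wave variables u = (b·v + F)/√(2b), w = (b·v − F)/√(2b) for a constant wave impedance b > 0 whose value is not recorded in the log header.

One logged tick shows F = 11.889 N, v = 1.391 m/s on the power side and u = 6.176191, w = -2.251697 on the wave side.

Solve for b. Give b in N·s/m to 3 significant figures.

u + w = 3.924494;  u + w = √(2b)·v, so √(2b) = 3.924494/1.391 = 2.821347.
b = (√(2b))²/2 = 7.960000/2 = 3.980000.
(Check via u − w = 2F/√(2b): u − w = 8.427888, 2F/√(2b) = 8.427889.)

b = 3.98 N·s/m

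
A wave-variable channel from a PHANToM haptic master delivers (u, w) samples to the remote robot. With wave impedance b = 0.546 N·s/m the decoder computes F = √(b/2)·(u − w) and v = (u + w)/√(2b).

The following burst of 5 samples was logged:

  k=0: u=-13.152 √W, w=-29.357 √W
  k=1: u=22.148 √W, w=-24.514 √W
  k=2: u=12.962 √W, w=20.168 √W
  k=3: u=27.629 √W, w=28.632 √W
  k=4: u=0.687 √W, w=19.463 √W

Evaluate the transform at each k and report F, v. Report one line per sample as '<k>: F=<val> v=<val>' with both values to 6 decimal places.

0: F=8.467016 v=-40.678935
1: F=24.380616 v=-2.264141
2: F=-3.765092 v=31.703712
3: F=-0.524062 v=53.838894
4: F=-9.810348 v=19.282517

k=0: u−w=16.205000, u+w=-42.509000; √(b/2)=0.522494, √(2b)=1.044988; F=0.522494×16.205=8.467016, v=-42.509000/1.044988=-40.678935
k=1: u−w=46.662000, u+w=-2.366000; √(b/2)=0.522494, √(2b)=1.044988; F=0.522494×46.662=24.380616, v=-2.366000/1.044988=-2.264141
k=2: u−w=-7.206000, u+w=33.130000; √(b/2)=0.522494, √(2b)=1.044988; F=0.522494×(-7.206)=-3.765092, v=33.130000/1.044988=31.703712
k=3: u−w=-1.003000, u+w=56.261000; √(b/2)=0.522494, √(2b)=1.044988; F=0.522494×(-1.003)=-0.524062, v=56.261000/1.044988=53.838894
k=4: u−w=-18.776000, u+w=20.150000; √(b/2)=0.522494, √(2b)=1.044988; F=0.522494×(-18.776)=-9.810348, v=20.150000/1.044988=19.282517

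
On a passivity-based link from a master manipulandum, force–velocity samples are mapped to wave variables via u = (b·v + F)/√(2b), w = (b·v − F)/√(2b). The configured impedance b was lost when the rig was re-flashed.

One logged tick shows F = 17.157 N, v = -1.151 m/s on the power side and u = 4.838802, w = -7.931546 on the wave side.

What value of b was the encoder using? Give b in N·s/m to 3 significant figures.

u + w = -3.092744;  u + w = √(2b)·v, so √(2b) = -3.092744/(-1.151) = 2.687006.
b = (√(2b))²/2 = 7.220002/2 = 3.610001.
(Check via u − w = 2F/√(2b): u − w = 12.770348, 2F/√(2b) = 12.770347.)

b = 3.61 N·s/m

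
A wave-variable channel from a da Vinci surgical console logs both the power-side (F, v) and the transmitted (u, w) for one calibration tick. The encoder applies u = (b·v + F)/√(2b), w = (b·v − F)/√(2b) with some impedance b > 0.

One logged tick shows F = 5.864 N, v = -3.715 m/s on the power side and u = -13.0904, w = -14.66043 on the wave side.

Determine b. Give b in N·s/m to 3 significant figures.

u + w = -27.7508;  u + w = √(2b)·v, so √(2b) = -27.7508/(-3.715) = 7.4699.
b = (√(2b))²/2 = 55.8000/2 = 27.9000.
(Check via u − w = 2F/√(2b): u − w = 1.5700, 2F/√(2b) = 1.5700.)

b = 27.9 N·s/m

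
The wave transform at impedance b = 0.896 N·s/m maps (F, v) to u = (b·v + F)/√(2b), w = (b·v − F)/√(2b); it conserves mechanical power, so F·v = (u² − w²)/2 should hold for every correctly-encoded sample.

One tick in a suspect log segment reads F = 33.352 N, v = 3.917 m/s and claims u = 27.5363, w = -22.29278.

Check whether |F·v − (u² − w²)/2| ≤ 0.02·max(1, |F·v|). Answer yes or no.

yes

F·v = 33.352×3.917 = 130.63978 W.
(u² − w²)/2 = (758.24782 − 496.96804)/2 = 130.63989 W.
|Δ| = 0.00010;  2% of max(1, |F·v|) = 2.61280.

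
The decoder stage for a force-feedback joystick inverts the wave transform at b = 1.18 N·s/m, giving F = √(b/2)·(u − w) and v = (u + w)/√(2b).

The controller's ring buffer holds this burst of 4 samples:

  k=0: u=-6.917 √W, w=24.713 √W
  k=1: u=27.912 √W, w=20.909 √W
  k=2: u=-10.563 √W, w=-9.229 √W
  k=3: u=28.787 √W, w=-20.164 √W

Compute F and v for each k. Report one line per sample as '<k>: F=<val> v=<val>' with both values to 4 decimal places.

k=0: u−w=-31.6300, u+w=17.7960; √(b/2)=0.7681, √(2b)=1.5362; F=0.7681×(-31.63)=-24.2955, v=17.7960/1.5362=11.5842
k=1: u−w=7.0030, u+w=48.8210; √(b/2)=0.7681, √(2b)=1.5362; F=0.7681×7.003=5.3791, v=48.8210/1.5362=31.7798
k=2: u−w=-1.3340, u+w=-19.7920; √(b/2)=0.7681, √(2b)=1.5362; F=0.7681×(-1.334)=-1.0247, v=-19.7920/1.5362=-12.8835
k=3: u−w=48.9510, u+w=8.6230; √(b/2)=0.7681, √(2b)=1.5362; F=0.7681×48.951=37.6000, v=8.6230/1.5362=5.6131

0: F=-24.2955 v=11.5842
1: F=5.3791 v=31.7798
2: F=-1.0247 v=-12.8835
3: F=37.6000 v=5.6131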